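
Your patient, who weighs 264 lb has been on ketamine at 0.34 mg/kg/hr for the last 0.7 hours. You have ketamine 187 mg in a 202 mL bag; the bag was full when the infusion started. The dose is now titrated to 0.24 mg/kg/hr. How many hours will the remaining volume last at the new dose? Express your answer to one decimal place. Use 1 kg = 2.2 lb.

Initial rate:
Weight = 264 lb ÷ 2.2 lb/kg = 120 kg
Dose = 0.34 mg/kg/hr × 120 kg = 40.8 mg/hr
Concentration = 187 mg ÷ 202 mL = 0.9257426 mg/mL
Rate = 40.8 mg/hr ÷ 0.9257426 mg/mL = 44.07273 mL/hr
Volume infused so far = 44.07273 mL/hr × 0.7 hr = 30.85091 mL
Volume remaining = 202 − 30.85091 = 171.1491 mL
New rate:
Dose = 0.24 mg/kg/hr × 120 kg = 28.8 mg/hr
Rate = 28.8 mg/hr ÷ 0.9257426 mg/mL = 31.11016 mL/hr
Time remaining = 171.1491 mL ÷ 31.11016 mL/hr = 5.501389 hr

5.5 hours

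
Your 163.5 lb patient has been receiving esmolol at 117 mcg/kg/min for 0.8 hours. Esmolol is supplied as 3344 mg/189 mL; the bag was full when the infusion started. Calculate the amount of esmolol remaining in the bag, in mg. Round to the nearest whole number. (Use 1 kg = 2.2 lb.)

2927 mg

Weight = 163.5 lb ÷ 2.2 lb/kg = 74.31818 kg
Dose = 117 mcg/kg/min × 74.31818 kg = 8695.227 mcg/min
8695.227 mcg/min × 60 min/hr = 521713.6 mcg/hr
Concentration = 3344 mg ÷ 189 mL = 17.69312 mg/mL = 17693.12 mcg/mL
Rate = 521713.6 mcg/hr ÷ 17693.12 mcg/mL = 29.48681 mL/hr
Volume infused = 29.48681 mL/hr × 0.8 hr = 23.58944 mL
Volume remaining = 189 − 23.58944 = 165.4106 mL
Drug remaining = 165.4106 mL × 17693.12 mcg/mL = 2926629 mcg = 2926.629 mg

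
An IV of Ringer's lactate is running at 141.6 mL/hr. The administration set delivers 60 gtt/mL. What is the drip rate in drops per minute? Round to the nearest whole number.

141.6 mL/hr ÷ 60 min/hr = 2.36 mL/min
2.36 mL/min × 60 gtt/mL = 141.6 gtt/min

142 gtt/min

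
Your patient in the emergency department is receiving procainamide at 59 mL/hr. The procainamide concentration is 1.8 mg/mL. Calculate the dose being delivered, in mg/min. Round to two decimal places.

1.77 mg/min

Drug rate = 59 mL/hr × 1.8 mg/mL = 106.2 mg/hr
106.2 mg/hr ÷ 60 min/hr = 1.77 mg/min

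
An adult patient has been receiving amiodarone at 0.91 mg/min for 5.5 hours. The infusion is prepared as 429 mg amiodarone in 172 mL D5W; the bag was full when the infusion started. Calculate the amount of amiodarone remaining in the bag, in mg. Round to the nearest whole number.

0.91 mg/min × 60 min/hr = 54.6 mg/hr
Concentration = 429 mg ÷ 172 mL = 2.494186 mg/mL
Rate = 54.6 mg/hr ÷ 2.494186 mg/mL = 21.89091 mL/hr
Volume infused = 21.89091 mL/hr × 5.5 hr = 120.4 mL
Volume remaining = 172 − 120.4 = 51.6 mL
Drug remaining = 51.6 mL × 2.494186 mg/mL = 128.7 mg

129 mg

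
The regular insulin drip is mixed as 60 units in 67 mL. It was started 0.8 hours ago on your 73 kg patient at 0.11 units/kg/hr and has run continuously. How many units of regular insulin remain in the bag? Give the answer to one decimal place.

53.6 units

Dose = 0.11 units/kg/hr × 73 kg = 8.03 units/hr
Concentration = 60 units ÷ 67 mL = 0.8955224 units/mL
Rate = 8.03 units/hr ÷ 0.8955224 units/mL = 8.966833 mL/hr
Volume infused = 8.966833 mL/hr × 0.8 hr = 7.173467 mL
Volume remaining = 67 − 7.173467 = 59.82653 mL
Drug remaining = 59.82653 mL × 0.8955224 units/mL = 53.576 units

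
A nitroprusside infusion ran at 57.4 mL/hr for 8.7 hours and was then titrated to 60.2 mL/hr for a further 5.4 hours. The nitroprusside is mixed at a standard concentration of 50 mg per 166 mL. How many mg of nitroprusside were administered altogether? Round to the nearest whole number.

Concentration = 50 mg ÷ 166 mL = 0.3012048 mg/mL
Stage 1: 57.4 mL/hr × 8.7 hr = 499.38 mL → 499.38 mL × 0.3012048 mg/mL = 150.4157 mg
Stage 2: 60.2 mL/hr × 5.4 hr = 325.08 mL → 325.08 mL × 0.3012048 mg/mL = 97.91566 mg
Total = 150.4157 + 97.91566 = 248.3313 mg

248 mg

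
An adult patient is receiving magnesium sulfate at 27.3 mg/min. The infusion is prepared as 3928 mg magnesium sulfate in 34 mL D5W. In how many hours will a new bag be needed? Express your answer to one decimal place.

2.4 hours

27.3 mg/min × 60 min/hr = 1638 mg/hr
Concentration = 3928 mg ÷ 34 mL = 115.5294 mg/mL
Rate = 1638 mg/hr ÷ 115.5294 mg/mL = 14.17821 mL/hr
Duration = 34 mL ÷ 14.17821 mL/hr = 2.398046 hr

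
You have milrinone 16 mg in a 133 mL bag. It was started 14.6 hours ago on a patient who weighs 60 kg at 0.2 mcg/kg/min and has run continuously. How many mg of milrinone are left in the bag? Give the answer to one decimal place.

Dose = 0.2 mcg/kg/min × 60 kg = 12 mcg/min
12 mcg/min × 60 min/hr = 720 mcg/hr
Concentration = 16 mg ÷ 133 mL = 0.1203008 mg/mL = 120.3008 mcg/mL
Rate = 720 mcg/hr ÷ 120.3008 mcg/mL = 5.985 mL/hr
Volume infused = 5.985 mL/hr × 14.6 hr = 87.381 mL
Volume remaining = 133 − 87.381 = 45.619 mL
Drug remaining = 45.619 mL × 120.3008 mcg/mL = 5488 mcg = 5.488 mg

5.5 mg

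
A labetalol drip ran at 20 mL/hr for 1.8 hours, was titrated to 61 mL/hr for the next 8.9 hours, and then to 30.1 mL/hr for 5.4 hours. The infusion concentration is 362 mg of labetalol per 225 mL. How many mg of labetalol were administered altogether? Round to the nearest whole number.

1193 mg

Concentration = 362 mg ÷ 225 mL = 1.608889 mg/mL
Stage 1: 20 mL/hr × 1.8 hr = 36 mL → 36 mL × 1.608889 mg/mL = 57.92 mg
Stage 2: 61 mL/hr × 8.9 hr = 542.9 mL → 542.9 mL × 1.608889 mg/mL = 873.4658 mg
Stage 3: 30.1 mL/hr × 5.4 hr = 162.54 mL → 162.54 mL × 1.608889 mg/mL = 261.5088 mg
Total = 57.92 + 873.4658 + 261.5088 = 1192.895 mg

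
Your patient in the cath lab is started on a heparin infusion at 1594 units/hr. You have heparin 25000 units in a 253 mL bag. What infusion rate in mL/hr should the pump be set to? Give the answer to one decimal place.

16.1 mL/hr

Concentration = 25000 units ÷ 253 mL = 98.81423 units/mL
Rate = 1594 units/hr ÷ 98.81423 units/mL = 16.13128 mL/hr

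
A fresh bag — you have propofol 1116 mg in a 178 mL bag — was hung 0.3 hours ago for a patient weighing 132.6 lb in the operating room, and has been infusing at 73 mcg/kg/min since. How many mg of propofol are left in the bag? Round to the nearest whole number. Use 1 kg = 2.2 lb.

Weight = 132.6 lb ÷ 2.2 lb/kg = 60.27273 kg
Dose = 73 mcg/kg/min × 60.27273 kg = 4399.909 mcg/min
4399.909 mcg/min × 60 min/hr = 263994.5 mcg/hr
Concentration = 1116 mg ÷ 178 mL = 6.269663 mg/mL = 6269.663 mcg/mL
Rate = 263994.5 mcg/hr ÷ 6269.663 mcg/mL = 42.10666 mL/hr
Volume infused = 42.10666 mL/hr × 0.3 hr = 12.632 mL
Volume remaining = 178 − 12.632 = 165.368 mL
Drug remaining = 165.368 mL × 6269.663 mcg/mL = 1036802 mcg = 1036.802 mg

1037 mg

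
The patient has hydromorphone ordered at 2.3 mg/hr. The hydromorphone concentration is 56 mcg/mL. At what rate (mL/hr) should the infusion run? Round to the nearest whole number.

41 mL/hr

Concentration = 56 mcg/mL = 0.056 mg/mL
Rate = 2.3 mg/hr ÷ 0.056 mg/mL = 41.07143 mL/hr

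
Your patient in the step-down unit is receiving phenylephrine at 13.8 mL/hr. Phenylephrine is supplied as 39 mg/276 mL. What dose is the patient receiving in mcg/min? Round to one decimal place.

Concentration = 39 mg ÷ 276 mL = 0.1413043 mg/mL = 141.3043 mcg/mL
Drug rate = 13.8 mL/hr × 141.3043 mcg/mL = 1950 mcg/hr
1950 mcg/hr ÷ 60 min/hr = 32.5 mcg/min

32.5 mcg/min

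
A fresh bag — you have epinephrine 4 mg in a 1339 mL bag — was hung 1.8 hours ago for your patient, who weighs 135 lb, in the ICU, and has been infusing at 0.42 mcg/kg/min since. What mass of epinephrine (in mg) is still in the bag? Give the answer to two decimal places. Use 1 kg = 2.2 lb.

1.22 mg

Weight = 135 lb ÷ 2.2 lb/kg = 61.36364 kg
Dose = 0.42 mcg/kg/min × 61.36364 kg = 25.77273 mcg/min
25.77273 mcg/min × 60 min/hr = 1546.364 mcg/hr
Concentration = 4 mg ÷ 1339 mL = 0.002987304 mg/mL = 2.987304 mcg/mL
Rate = 1546.364 mcg/hr ÷ 2.987304 mcg/mL = 517.6452 mL/hr
Volume infused = 517.6452 mL/hr × 1.8 hr = 931.7614 mL
Volume remaining = 1339 − 931.7614 = 407.2386 mL
Drug remaining = 407.2386 mL × 2.987304 mcg/mL = 1216.545 mcg = 1.216545 mg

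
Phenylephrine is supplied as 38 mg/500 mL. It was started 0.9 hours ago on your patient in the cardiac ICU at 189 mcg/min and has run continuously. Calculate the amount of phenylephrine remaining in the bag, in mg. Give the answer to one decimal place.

27.8 mg

189 mcg/min × 60 min/hr = 11340 mcg/hr
Concentration = 38 mg ÷ 500 mL = 0.076 mg/mL = 76 mcg/mL
Rate = 11340 mcg/hr ÷ 76 mcg/mL = 149.2105 mL/hr
Volume infused = 149.2105 mL/hr × 0.9 hr = 134.2895 mL
Volume remaining = 500 − 134.2895 = 365.7105 mL
Drug remaining = 365.7105 mL × 76 mcg/mL = 27794 mcg = 27.794 mg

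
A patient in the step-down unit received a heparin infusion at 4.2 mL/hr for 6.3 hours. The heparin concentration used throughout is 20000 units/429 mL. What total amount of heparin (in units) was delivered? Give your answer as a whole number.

1234 units

Concentration = 20000 units ÷ 429 mL = 46.62005 units/mL
Drug rate = 4.2 mL/hr × 46.62005 units/mL = 195.8042 units/hr
Total = 195.8042 units/hr × 6.3 hr = 1233.566 units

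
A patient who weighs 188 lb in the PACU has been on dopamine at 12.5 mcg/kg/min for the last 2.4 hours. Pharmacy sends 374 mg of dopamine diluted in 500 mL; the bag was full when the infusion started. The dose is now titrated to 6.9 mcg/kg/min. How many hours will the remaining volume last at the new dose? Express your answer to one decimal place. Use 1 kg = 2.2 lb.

Initial rate:
Weight = 188 lb ÷ 2.2 lb/kg = 85.45455 kg
Dose = 12.5 mcg/kg/min × 85.45455 kg = 1068.182 mcg/min
1068.182 mcg/min × 60 min/hr = 64090.91 mcg/hr
Concentration = 374 mg ÷ 500 mL = 0.748 mg/mL = 748 mcg/mL
Rate = 64090.91 mcg/hr ÷ 748 mcg/mL = 85.68303 mL/hr
Volume infused so far = 85.68303 mL/hr × 2.4 hr = 205.6393 mL
Volume remaining = 500 − 205.6393 = 294.3607 mL
New rate:
Dose = 6.9 mcg/kg/min × 85.45455 kg = 589.6364 mcg/min
589.6364 mcg/min × 60 min/hr = 35378.18 mcg/hr
Rate = 35378.18 mcg/hr ÷ 748 mcg/mL = 47.29703 mL/hr
Time remaining = 294.3607 mL ÷ 47.29703 mL/hr = 6.223661 hr

6.2 hours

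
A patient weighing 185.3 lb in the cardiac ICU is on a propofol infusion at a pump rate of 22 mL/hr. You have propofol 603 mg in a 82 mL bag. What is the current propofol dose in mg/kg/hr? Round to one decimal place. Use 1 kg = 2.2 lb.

Weight = 185.3 lb ÷ 2.2 lb/kg = 84.22727 kg
Concentration = 603 mg ÷ 82 mL = 7.353659 mg/mL
Drug rate = 22 mL/hr × 7.353659 mg/mL = 161.7805 mg/hr
161.7805 mg/hr ÷ 84.22727 kg = 1.920761 mg/kg/hr

1.9 mg/kg/hr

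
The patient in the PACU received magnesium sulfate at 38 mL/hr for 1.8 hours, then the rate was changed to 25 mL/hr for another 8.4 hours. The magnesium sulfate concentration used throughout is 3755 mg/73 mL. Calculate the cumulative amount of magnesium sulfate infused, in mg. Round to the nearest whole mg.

14320 mg

Concentration = 3755 mg ÷ 73 mL = 51.43836 mg/mL
Stage 1: 38 mL/hr × 1.8 hr = 68.4 mL → 68.4 mL × 51.43836 mg/mL = 3518.384 mg
Stage 2: 25 mL/hr × 8.4 hr = 210 mL → 210 mL × 51.43836 mg/mL = 10802.05 mg
Total = 3518.384 + 10802.05 = 14320.44 mg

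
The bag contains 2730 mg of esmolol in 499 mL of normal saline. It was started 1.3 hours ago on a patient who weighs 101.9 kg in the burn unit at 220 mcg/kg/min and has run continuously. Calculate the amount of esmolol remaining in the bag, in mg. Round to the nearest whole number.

Dose = 220 mcg/kg/min × 101.9 kg = 22418 mcg/min
22418 mcg/min × 60 min/hr = 1345080 mcg/hr
Concentration = 2730 mg ÷ 499 mL = 5.470942 mg/mL = 5470.942 mcg/mL
Rate = 1345080 mcg/hr ÷ 5470.942 mcg/mL = 245.8589 mL/hr
Volume infused = 245.8589 mL/hr × 1.3 hr = 319.6166 mL
Volume remaining = 499 − 319.6166 = 179.3834 mL
Drug remaining = 179.3834 mL × 5470.942 mcg/mL = 981396 mcg = 981.396 mg

981 mg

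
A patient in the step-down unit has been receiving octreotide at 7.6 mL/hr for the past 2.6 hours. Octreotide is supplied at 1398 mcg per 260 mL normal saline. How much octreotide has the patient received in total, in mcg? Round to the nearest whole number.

Concentration = 1398 mcg ÷ 260 mL = 5.376923 mcg/mL
Drug rate = 7.6 mL/hr × 5.376923 mcg/mL = 40.86462 mcg/hr
Total = 40.86462 mcg/hr × 2.6 hr = 106.248 mcg

106 mcg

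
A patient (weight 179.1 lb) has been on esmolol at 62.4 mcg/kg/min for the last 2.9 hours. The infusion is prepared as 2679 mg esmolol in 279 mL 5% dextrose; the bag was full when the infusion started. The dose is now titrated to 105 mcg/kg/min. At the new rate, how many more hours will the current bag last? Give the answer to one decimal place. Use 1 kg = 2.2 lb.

Initial rate:
Weight = 179.1 lb ÷ 2.2 lb/kg = 81.40909 kg
Dose = 62.4 mcg/kg/min × 81.40909 kg = 5079.927 mcg/min
5079.927 mcg/min × 60 min/hr = 304795.6 mcg/hr
Concentration = 2679 mg ÷ 279 mL = 9.602151 mg/mL = 9602.151 mcg/mL
Rate = 304795.6 mcg/hr ÷ 9602.151 mcg/mL = 31.74243 mL/hr
Volume infused so far = 31.74243 mL/hr × 2.9 hr = 92.05306 mL
Volume remaining = 279 − 92.05306 = 186.9469 mL
New rate:
Dose = 105 mcg/kg/min × 81.40909 kg = 8547.955 mcg/min
8547.955 mcg/min × 60 min/hr = 512877.3 mcg/hr
Rate = 512877.3 mcg/hr ÷ 9602.151 mcg/mL = 53.41275 mL/hr
Time remaining = 186.9469 mL ÷ 53.41275 mL/hr = 3.500043 hr

3.5 hours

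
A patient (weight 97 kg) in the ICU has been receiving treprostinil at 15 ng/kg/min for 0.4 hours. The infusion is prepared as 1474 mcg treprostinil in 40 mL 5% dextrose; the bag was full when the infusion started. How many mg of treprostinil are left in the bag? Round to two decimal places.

Dose = 15 ng/kg/min × 97 kg = 1455 ng/min
1455 ng/min × 60 min/hr = 87300 ng/hr
Concentration = 1474 mcg ÷ 40 mL = 36.85 mcg/mL = 36850 ng/mL
Rate = 87300 ng/hr ÷ 36850 ng/mL = 2.369064 mL/hr
Volume infused = 2.369064 mL/hr × 0.4 hr = 0.9476255 mL
Volume remaining = 40 − 0.9476255 = 39.05237 mL
Drug remaining = 39.05237 mL × 36850 ng/mL = 1439080 ng = 1.43908 mg

1.44 mg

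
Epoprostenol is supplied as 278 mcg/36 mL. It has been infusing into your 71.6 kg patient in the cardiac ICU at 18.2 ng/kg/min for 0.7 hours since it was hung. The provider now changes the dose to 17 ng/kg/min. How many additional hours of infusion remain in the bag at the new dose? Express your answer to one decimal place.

Initial rate:
Dose = 18.2 ng/kg/min × 71.6 kg = 1303.12 ng/min
1303.12 ng/min × 60 min/hr = 78187.2 ng/hr
Concentration = 278 mcg ÷ 36 mL = 7.722222 mcg/mL = 7722.222 ng/mL
Rate = 78187.2 ng/hr ÷ 7722.222 ng/mL = 10.12496 mL/hr
Volume infused so far = 10.12496 mL/hr × 0.7 hr = 7.087473 mL
Volume remaining = 36 − 7.087473 = 28.91253 mL
New rate:
Dose = 17 ng/kg/min × 71.6 kg = 1217.2 ng/min
1217.2 ng/min × 60 min/hr = 73032 ng/hr
Rate = 73032 ng/hr ÷ 7722.222 ng/mL = 9.457381 mL/hr
Time remaining = 28.91253 mL ÷ 9.457381 mL/hr = 3.057139 hr

3.1 hours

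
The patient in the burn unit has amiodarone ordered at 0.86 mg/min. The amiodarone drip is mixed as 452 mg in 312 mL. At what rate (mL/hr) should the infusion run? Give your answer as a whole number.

36 mL/hr

0.86 mg/min × 60 min/hr = 51.6 mg/hr
Concentration = 452 mg ÷ 312 mL = 1.448718 mg/mL
Rate = 51.6 mg/hr ÷ 1.448718 mg/mL = 35.6177 mL/hr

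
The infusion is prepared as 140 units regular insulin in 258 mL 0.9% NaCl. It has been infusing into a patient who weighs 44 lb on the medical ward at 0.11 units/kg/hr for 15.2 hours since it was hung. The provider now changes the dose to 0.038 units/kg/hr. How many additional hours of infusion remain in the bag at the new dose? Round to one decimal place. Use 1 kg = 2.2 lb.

140.2 hours

Initial rate:
Weight = 44 lb ÷ 2.2 lb/kg = 20 kg
Dose = 0.11 units/kg/hr × 20 kg = 2.2 units/hr
Concentration = 140 units ÷ 258 mL = 0.5426357 units/mL
Rate = 2.2 units/hr ÷ 0.5426357 units/mL = 4.054286 mL/hr
Volume infused so far = 4.054286 mL/hr × 15.2 hr = 61.62514 mL
Volume remaining = 258 − 61.62514 = 196.3749 mL
New rate:
Dose = 0.038 units/kg/hr × 20 kg = 0.76 units/hr
Rate = 0.76 units/hr ÷ 0.5426357 units/mL = 1.400571 mL/hr
Time remaining = 196.3749 mL ÷ 1.400571 mL/hr = 140.2105 hr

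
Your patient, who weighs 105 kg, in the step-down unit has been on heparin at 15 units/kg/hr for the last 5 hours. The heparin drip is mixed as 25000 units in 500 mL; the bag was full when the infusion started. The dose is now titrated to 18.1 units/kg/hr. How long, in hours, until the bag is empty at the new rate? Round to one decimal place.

Initial rate:
Dose = 15 units/kg/hr × 105 kg = 1575 units/hr
Concentration = 25000 units ÷ 500 mL = 50 units/mL
Rate = 1575 units/hr ÷ 50 units/mL = 31.5 mL/hr
Volume infused so far = 31.5 mL/hr × 5 hr = 157.5 mL
Volume remaining = 500 − 157.5 = 342.5 mL
New rate:
Dose = 18.1 units/kg/hr × 105 kg = 1900.5 units/hr
Rate = 1900.5 units/hr ÷ 50 units/mL = 38.01 mL/hr
Time remaining = 342.5 mL ÷ 38.01 mL/hr = 9.010787 hr

9.0 hours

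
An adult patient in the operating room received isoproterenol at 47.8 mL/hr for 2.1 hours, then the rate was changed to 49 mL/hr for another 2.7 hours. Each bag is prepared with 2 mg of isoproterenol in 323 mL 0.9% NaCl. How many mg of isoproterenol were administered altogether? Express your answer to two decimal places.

1.44 mg

Concentration = 2 mg ÷ 323 mL = 0.00619195 mg/mL
Stage 1: 47.8 mL/hr × 2.1 hr = 100.38 mL → 100.38 mL × 0.00619195 mg/mL = 0.621548 mg
Stage 2: 49 mL/hr × 2.7 hr = 132.3 mL → 132.3 mL × 0.00619195 mg/mL = 0.819195 mg
Total = 0.621548 + 0.819195 = 1.440743 mg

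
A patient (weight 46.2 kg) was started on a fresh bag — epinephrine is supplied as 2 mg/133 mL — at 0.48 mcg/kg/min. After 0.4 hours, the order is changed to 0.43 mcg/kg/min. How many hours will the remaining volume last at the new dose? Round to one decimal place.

Initial rate:
Dose = 0.48 mcg/kg/min × 46.2 kg = 22.176 mcg/min
22.176 mcg/min × 60 min/hr = 1330.56 mcg/hr
Concentration = 2 mg ÷ 133 mL = 0.01503759 mg/mL = 15.03759 mcg/mL
Rate = 1330.56 mcg/hr ÷ 15.03759 mcg/mL = 88.48224 mL/hr
Volume infused so far = 88.48224 mL/hr × 0.4 hr = 35.3929 mL
Volume remaining = 133 − 35.3929 = 97.6071 mL
New rate:
Dose = 0.43 mcg/kg/min × 46.2 kg = 19.866 mcg/min
19.866 mcg/min × 60 min/hr = 1191.96 mcg/hr
Rate = 1191.96 mcg/hr ÷ 15.03759 mcg/mL = 79.26534 mL/hr
Time remaining = 97.6071 mL ÷ 79.26534 mL/hr = 1.231397 hr

1.2 hours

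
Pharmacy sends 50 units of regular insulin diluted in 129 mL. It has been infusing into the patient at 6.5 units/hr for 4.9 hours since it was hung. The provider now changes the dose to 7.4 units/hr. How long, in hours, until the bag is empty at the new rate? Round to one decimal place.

2.5 hours

Initial rate:
Concentration = 50 units ÷ 129 mL = 0.3875969 units/mL
Rate = 6.5 units/hr ÷ 0.3875969 units/mL = 16.77 mL/hr
Volume infused so far = 16.77 mL/hr × 4.9 hr = 82.173 mL
Volume remaining = 129 − 82.173 = 46.827 mL
New rate:
Rate = 7.4 units/hr ÷ 0.3875969 units/mL = 19.092 mL/hr
Time remaining = 46.827 mL ÷ 19.092 mL/hr = 2.452703 hr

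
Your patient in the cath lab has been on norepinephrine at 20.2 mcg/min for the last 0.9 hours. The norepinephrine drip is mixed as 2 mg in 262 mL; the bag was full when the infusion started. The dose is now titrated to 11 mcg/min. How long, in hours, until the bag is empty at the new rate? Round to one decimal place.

Initial rate:
20.2 mcg/min × 60 min/hr = 1212 mcg/hr
Concentration = 2 mg ÷ 262 mL = 0.007633588 mg/mL = 7.633588 mcg/mL
Rate = 1212 mcg/hr ÷ 7.633588 mcg/mL = 158.772 mL/hr
Volume infused so far = 158.772 mL/hr × 0.9 hr = 142.8948 mL
Volume remaining = 262 − 142.8948 = 119.1052 mL
New rate:
11 mcg/min × 60 min/hr = 660 mcg/hr
Rate = 660 mcg/hr ÷ 7.633588 mcg/mL = 86.46 mL/hr
Time remaining = 119.1052 mL ÷ 86.46 mL/hr = 1.377576 hr

1.4 hours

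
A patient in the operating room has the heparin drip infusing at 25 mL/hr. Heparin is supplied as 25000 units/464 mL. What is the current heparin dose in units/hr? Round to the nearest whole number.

Concentration = 25000 units ÷ 464 mL = 53.87931 units/mL
Drug rate = 25 mL/hr × 53.87931 units/mL = 1346.983 units/hr

1347 units/hr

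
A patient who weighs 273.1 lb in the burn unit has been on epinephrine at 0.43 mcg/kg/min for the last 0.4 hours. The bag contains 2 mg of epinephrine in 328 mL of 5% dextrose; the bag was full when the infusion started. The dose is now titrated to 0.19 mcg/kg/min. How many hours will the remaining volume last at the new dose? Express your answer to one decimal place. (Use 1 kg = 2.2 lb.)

Initial rate:
Weight = 273.1 lb ÷ 2.2 lb/kg = 124.1364 kg
Dose = 0.43 mcg/kg/min × 124.1364 kg = 53.37864 mcg/min
53.37864 mcg/min × 60 min/hr = 3202.718 mcg/hr
Concentration = 2 mg ÷ 328 mL = 0.006097561 mg/mL = 6.097561 mcg/mL
Rate = 3202.718 mcg/hr ÷ 6.097561 mcg/mL = 525.2458 mL/hr
Volume infused so far = 525.2458 mL/hr × 0.4 hr = 210.0983 mL
Volume remaining = 328 − 210.0983 = 117.9017 mL
New rate:
Dose = 0.19 mcg/kg/min × 124.1364 kg = 23.58591 mcg/min
23.58591 mcg/min × 60 min/hr = 1415.155 mcg/hr
Rate = 1415.155 mcg/hr ÷ 6.097561 mcg/mL = 232.0853 mL/hr
Time remaining = 117.9017 mL ÷ 232.0853 mL/hr = 0.50801 hr

0.5 hours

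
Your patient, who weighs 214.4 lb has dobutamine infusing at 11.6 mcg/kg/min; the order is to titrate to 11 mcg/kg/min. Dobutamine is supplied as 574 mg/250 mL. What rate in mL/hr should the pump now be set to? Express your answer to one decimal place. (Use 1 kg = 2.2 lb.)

Weight = 214.4 lb ÷ 2.2 lb/kg = 97.45455 kg
Dose = 11 mcg/kg/min × 97.45455 kg = 1072 mcg/min
1072 mcg/min × 60 min/hr = 64320 mcg/hr
Concentration = 574 mg ÷ 250 mL = 2.296 mg/mL = 2296 mcg/mL
Rate = 64320 mcg/hr ÷ 2296 mcg/mL = 28.01394 mL/hr

28.0 mL/hr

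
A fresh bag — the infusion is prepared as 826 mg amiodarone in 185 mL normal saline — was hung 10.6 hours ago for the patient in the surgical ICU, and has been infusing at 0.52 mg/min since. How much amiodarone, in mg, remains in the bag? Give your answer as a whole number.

495 mg

0.52 mg/min × 60 min/hr = 31.2 mg/hr
Concentration = 826 mg ÷ 185 mL = 4.464865 mg/mL
Rate = 31.2 mg/hr ÷ 4.464865 mg/mL = 6.987893 mL/hr
Volume infused = 6.987893 mL/hr × 10.6 hr = 74.07167 mL
Volume remaining = 185 − 74.07167 = 110.9283 mL
Drug remaining = 110.9283 mL × 4.464865 mg/mL = 495.28 mg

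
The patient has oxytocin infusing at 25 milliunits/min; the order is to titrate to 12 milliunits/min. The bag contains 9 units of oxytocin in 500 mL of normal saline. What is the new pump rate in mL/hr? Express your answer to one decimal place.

40.0 mL/hr

12 milliunits/min × 60 min/hr = 720 milliunits/hr
Concentration = 9 units ÷ 500 mL = 0.018 units/mL = 18 milliunits/mL
Rate = 720 milliunits/hr ÷ 18 milliunits/mL = 40 mL/hr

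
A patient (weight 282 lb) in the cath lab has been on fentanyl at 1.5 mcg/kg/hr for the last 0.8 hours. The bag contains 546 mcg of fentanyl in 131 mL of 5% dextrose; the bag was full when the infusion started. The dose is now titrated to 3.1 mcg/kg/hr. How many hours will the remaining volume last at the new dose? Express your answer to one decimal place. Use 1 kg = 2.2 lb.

Initial rate:
Weight = 282 lb ÷ 2.2 lb/kg = 128.1818 kg
Dose = 1.5 mcg/kg/hr × 128.1818 kg = 192.2727 mcg/hr
Concentration = 546 mcg ÷ 131 mL = 4.167939 mcg/mL
Rate = 192.2727 mcg/hr ÷ 4.167939 mcg/mL = 46.13137 mL/hr
Volume infused so far = 46.13137 mL/hr × 0.8 hr = 36.90509 mL
Volume remaining = 131 − 36.90509 = 94.09491 mL
New rate:
Dose = 3.1 mcg/kg/hr × 128.1818 kg = 397.3636 mcg/hr
Rate = 397.3636 mcg/hr ÷ 4.167939 mcg/mL = 95.33816 mL/hr
Time remaining = 94.09491 mL ÷ 95.33816 mL/hr = 0.9869595 hr

1.0 hours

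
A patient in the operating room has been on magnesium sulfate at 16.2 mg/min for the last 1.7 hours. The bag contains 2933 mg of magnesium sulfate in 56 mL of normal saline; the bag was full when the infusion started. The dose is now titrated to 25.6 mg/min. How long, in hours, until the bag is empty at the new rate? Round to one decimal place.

Initial rate:
16.2 mg/min × 60 min/hr = 972 mg/hr
Concentration = 2933 mg ÷ 56 mL = 52.375 mg/mL
Rate = 972 mg/hr ÷ 52.375 mg/mL = 18.55847 mL/hr
Volume infused so far = 18.55847 mL/hr × 1.7 hr = 31.5494 mL
Volume remaining = 56 − 31.5494 = 24.4506 mL
New rate:
25.6 mg/min × 60 min/hr = 1536 mg/hr
Rate = 1536 mg/hr ÷ 52.375 mg/mL = 29.32697 mL/hr
Time remaining = 24.4506 mL ÷ 29.32697 mL/hr = 0.833724 hr

0.8 hours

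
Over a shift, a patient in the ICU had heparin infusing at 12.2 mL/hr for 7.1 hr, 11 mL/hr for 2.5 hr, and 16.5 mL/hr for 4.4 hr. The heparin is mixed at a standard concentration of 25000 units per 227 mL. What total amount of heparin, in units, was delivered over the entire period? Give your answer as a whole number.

Concentration = 25000 units ÷ 227 mL = 110.1322 units/mL
Stage 1: 12.2 mL/hr × 7.1 hr = 86.62 mL → 86.62 mL × 110.1322 units/mL = 9539.648 units
Stage 2: 11 mL/hr × 2.5 hr = 27.5 mL → 27.5 mL × 110.1322 units/mL = 3028.634 units
Stage 3: 16.5 mL/hr × 4.4 hr = 72.6 mL → 72.6 mL × 110.1322 units/mL = 7995.595 units
Total = 9539.648 + 3028.634 + 7995.595 = 20563.88 units

20564 units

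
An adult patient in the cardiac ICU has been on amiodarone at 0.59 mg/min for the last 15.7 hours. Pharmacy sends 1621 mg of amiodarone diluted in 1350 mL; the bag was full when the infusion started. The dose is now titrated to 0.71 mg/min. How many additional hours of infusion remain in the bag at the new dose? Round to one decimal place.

25.0 hours

Initial rate:
0.59 mg/min × 60 min/hr = 35.4 mg/hr
Concentration = 1621 mg ÷ 1350 mL = 1.200741 mg/mL
Rate = 35.4 mg/hr ÷ 1.200741 mg/mL = 29.4818 mL/hr
Volume infused so far = 29.4818 mL/hr × 15.7 hr = 462.8643 mL
Volume remaining = 1350 − 462.8643 = 887.1357 mL
New rate:
0.71 mg/min × 60 min/hr = 42.6 mg/hr
Rate = 42.6 mg/hr ÷ 1.200741 mg/mL = 35.4781 mL/hr
Time remaining = 887.1357 mL ÷ 35.4781 mL/hr = 25.00516 hr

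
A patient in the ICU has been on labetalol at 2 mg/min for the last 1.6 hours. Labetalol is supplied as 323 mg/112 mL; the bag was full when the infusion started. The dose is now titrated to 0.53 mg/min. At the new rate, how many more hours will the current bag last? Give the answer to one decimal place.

4.1 hours

Initial rate:
2 mg/min × 60 min/hr = 120 mg/hr
Concentration = 323 mg ÷ 112 mL = 2.883929 mg/mL
Rate = 120 mg/hr ÷ 2.883929 mg/mL = 41.60991 mL/hr
Volume infused so far = 41.60991 mL/hr × 1.6 hr = 66.57585 mL
Volume remaining = 112 − 66.57585 = 45.42415 mL
New rate:
0.53 mg/min × 60 min/hr = 31.8 mg/hr
Rate = 31.8 mg/hr ÷ 2.883929 mg/mL = 11.02663 mL/hr
Time remaining = 45.42415 mL ÷ 11.02663 mL/hr = 4.119497 hr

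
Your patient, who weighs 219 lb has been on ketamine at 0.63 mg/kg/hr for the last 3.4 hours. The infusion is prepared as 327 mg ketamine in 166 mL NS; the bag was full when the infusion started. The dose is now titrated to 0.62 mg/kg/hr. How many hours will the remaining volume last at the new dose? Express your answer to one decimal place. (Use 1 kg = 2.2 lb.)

Initial rate:
Weight = 219 lb ÷ 2.2 lb/kg = 99.54545 kg
Dose = 0.63 mg/kg/hr × 99.54545 kg = 62.71364 mg/hr
Concentration = 327 mg ÷ 166 mL = 1.96988 mg/mL
Rate = 62.71364 mg/hr ÷ 1.96988 mg/mL = 31.83628 mL/hr
Volume infused so far = 31.83628 mL/hr × 3.4 hr = 108.2434 mL
Volume remaining = 166 − 108.2434 = 57.75665 mL
New rate:
Dose = 0.62 mg/kg/hr × 99.54545 kg = 61.71818 mg/hr
Rate = 61.71818 mg/hr ÷ 1.96988 mg/mL = 31.33094 mL/hr
Time remaining = 57.75665 mL ÷ 31.33094 mL/hr = 1.843438 hr

1.8 hours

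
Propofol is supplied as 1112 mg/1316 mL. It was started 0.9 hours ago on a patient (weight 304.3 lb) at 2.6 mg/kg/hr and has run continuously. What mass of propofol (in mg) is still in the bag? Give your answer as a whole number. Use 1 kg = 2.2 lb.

Weight = 304.3 lb ÷ 2.2 lb/kg = 138.3182 kg
Dose = 2.6 mg/kg/hr × 138.3182 kg = 359.6273 mg/hr
Concentration = 1112 mg ÷ 1316 mL = 0.8449848 mg/mL
Rate = 359.6273 mg/hr ÷ 0.8449848 mg/mL = 425.6021 mL/hr
Volume infused = 425.6021 mL/hr × 0.9 hr = 383.0419 mL
Volume remaining = 1316 − 383.0419 = 932.9581 mL
Drug remaining = 932.9581 mL × 0.8449848 mg/mL = 788.3355 mg

788 mg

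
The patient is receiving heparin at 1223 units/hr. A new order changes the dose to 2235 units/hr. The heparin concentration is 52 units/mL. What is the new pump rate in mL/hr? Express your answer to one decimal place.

Rate = 2235 units/hr ÷ 52 units/mL = 42.98077 mL/hr

43.0 mL/hr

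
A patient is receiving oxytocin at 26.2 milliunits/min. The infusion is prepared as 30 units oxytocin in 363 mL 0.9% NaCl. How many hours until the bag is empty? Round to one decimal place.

19.1 hours

26.2 milliunits/min × 60 min/hr = 1572 milliunits/hr
Concentration = 30 units ÷ 363 mL = 0.08264463 units/mL = 82.64463 milliunits/mL
Rate = 1572 milliunits/hr ÷ 82.64463 milliunits/mL = 19.0212 mL/hr
Duration = 363 mL ÷ 19.0212 mL/hr = 19.08397 hr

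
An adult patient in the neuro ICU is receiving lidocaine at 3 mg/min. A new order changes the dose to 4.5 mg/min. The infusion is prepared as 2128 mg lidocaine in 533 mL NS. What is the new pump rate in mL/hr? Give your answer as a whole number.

4.5 mg/min × 60 min/hr = 270 mg/hr
Concentration = 2128 mg ÷ 533 mL = 3.992495 mg/mL
Rate = 270 mg/hr ÷ 3.992495 mg/mL = 67.62688 mL/hr

68 mL/hr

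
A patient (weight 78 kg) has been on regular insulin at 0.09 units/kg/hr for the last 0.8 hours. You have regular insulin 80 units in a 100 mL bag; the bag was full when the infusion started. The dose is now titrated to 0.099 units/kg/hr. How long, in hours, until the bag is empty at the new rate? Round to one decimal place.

Initial rate:
Dose = 0.09 units/kg/hr × 78 kg = 7.02 units/hr
Concentration = 80 units ÷ 100 mL = 0.8 units/mL
Rate = 7.02 units/hr ÷ 0.8 units/mL = 8.775 mL/hr
Volume infused so far = 8.775 mL/hr × 0.8 hr = 7.02 mL
Volume remaining = 100 − 7.02 = 92.98 mL
New rate:
Dose = 0.099 units/kg/hr × 78 kg = 7.722 units/hr
Rate = 7.722 units/hr ÷ 0.8 units/mL = 9.6525 mL/hr
Time remaining = 92.98 mL ÷ 9.6525 mL/hr = 9.632738 hr

9.6 hours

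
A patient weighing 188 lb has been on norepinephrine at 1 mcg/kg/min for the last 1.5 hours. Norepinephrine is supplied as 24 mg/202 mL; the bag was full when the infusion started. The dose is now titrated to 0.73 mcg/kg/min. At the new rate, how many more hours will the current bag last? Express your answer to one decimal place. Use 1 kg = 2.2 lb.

Initial rate:
Weight = 188 lb ÷ 2.2 lb/kg = 85.45455 kg
Dose = 1 mcg/kg/min × 85.45455 kg = 85.45455 mcg/min
85.45455 mcg/min × 60 min/hr = 5127.273 mcg/hr
Concentration = 24 mg ÷ 202 mL = 0.1188119 mg/mL = 118.8119 mcg/mL
Rate = 5127.273 mcg/hr ÷ 118.8119 mcg/mL = 43.15455 mL/hr
Volume infused so far = 43.15455 mL/hr × 1.5 hr = 64.73182 mL
Volume remaining = 202 − 64.73182 = 137.2682 mL
New rate:
Dose = 0.73 mcg/kg/min × 85.45455 kg = 62.38182 mcg/min
62.38182 mcg/min × 60 min/hr = 3742.909 mcg/hr
Rate = 3742.909 mcg/hr ÷ 118.8119 mcg/mL = 31.50282 mL/hr
Time remaining = 137.2682 mL ÷ 31.50282 mL/hr = 4.35733 hr

4.4 hours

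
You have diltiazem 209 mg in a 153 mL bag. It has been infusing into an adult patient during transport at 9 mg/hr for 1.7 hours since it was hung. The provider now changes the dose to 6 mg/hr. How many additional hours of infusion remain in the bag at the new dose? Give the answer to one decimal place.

Initial rate:
Concentration = 209 mg ÷ 153 mL = 1.366013 mg/mL
Rate = 9 mg/hr ÷ 1.366013 mg/mL = 6.588517 mL/hr
Volume infused so far = 6.588517 mL/hr × 1.7 hr = 11.20048 mL
Volume remaining = 153 − 11.20048 = 141.7995 mL
New rate:
Rate = 6 mg/hr ÷ 1.366013 mg/mL = 4.392344 mL/hr
Time remaining = 141.7995 mL ÷ 4.392344 mL/hr = 32.28333 hr

32.3 hours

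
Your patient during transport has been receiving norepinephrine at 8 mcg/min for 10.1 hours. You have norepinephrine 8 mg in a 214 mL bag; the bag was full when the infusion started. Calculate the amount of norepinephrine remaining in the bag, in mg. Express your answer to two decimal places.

3.15 mg

8 mcg/min × 60 min/hr = 480 mcg/hr
Concentration = 8 mg ÷ 214 mL = 0.03738318 mg/mL = 37.38318 mcg/mL
Rate = 480 mcg/hr ÷ 37.38318 mcg/mL = 12.84 mL/hr
Volume infused = 12.84 mL/hr × 10.1 hr = 129.684 mL
Volume remaining = 214 − 129.684 = 84.316 mL
Drug remaining = 84.316 mL × 37.38318 mcg/mL = 3152 mcg = 3.152 mg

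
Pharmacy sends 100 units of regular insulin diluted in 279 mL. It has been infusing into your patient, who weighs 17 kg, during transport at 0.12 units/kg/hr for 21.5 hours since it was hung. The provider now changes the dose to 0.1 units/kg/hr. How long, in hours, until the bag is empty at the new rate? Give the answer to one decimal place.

33.0 hours

Initial rate:
Dose = 0.12 units/kg/hr × 17 kg = 2.04 units/hr
Concentration = 100 units ÷ 279 mL = 0.3584229 units/mL
Rate = 2.04 units/hr ÷ 0.3584229 units/mL = 5.6916 mL/hr
Volume infused so far = 5.6916 mL/hr × 21.5 hr = 122.3694 mL
Volume remaining = 279 − 122.3694 = 156.6306 mL
New rate:
Dose = 0.1 units/kg/hr × 17 kg = 1.7 units/hr
Rate = 1.7 units/hr ÷ 0.3584229 units/mL = 4.743 mL/hr
Time remaining = 156.6306 mL ÷ 4.743 mL/hr = 33.02353 hr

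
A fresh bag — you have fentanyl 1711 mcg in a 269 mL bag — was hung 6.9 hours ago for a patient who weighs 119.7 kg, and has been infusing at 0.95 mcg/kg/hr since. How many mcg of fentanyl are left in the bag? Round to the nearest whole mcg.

Dose = 0.95 mcg/kg/hr × 119.7 kg = 113.715 mcg/hr
Concentration = 1711 mcg ÷ 269 mL = 6.360595 mcg/mL
Rate = 113.715 mcg/hr ÷ 6.360595 mcg/mL = 17.87805 mL/hr
Volume infused = 17.87805 mL/hr × 6.9 hr = 123.3585 mL
Volume remaining = 269 − 123.3585 = 145.6415 mL
Drug remaining = 145.6415 mL × 6.360595 mcg/mL = 926.3665 mcg

926 mcg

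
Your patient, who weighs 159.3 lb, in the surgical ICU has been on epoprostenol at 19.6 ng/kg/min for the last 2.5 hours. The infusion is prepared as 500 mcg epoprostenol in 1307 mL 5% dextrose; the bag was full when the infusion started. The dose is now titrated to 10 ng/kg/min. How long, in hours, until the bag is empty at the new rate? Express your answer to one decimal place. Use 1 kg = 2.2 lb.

6.6 hours

Initial rate:
Weight = 159.3 lb ÷ 2.2 lb/kg = 72.40909 kg
Dose = 19.6 ng/kg/min × 72.40909 kg = 1419.218 ng/min
1419.218 ng/min × 60 min/hr = 85153.09 ng/hr
Concentration = 500 mcg ÷ 1307 mL = 0.3825555 mcg/mL = 382.5555 ng/mL
Rate = 85153.09 ng/hr ÷ 382.5555 ng/mL = 222.5902 mL/hr
Volume infused so far = 222.5902 mL/hr × 2.5 hr = 556.4754 mL
Volume remaining = 1307 − 556.4754 = 750.5246 mL
New rate:
Dose = 10 ng/kg/min × 72.40909 kg = 724.0909 ng/min
724.0909 ng/min × 60 min/hr = 43445.45 ng/hr
Rate = 43445.45 ng/hr ÷ 382.5555 ng/mL = 113.5664 mL/hr
Time remaining = 750.5246 mL ÷ 113.5664 mL/hr = 6.608684 hr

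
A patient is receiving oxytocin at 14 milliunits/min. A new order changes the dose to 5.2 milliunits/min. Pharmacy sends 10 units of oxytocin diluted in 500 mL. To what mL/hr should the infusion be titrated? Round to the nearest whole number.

5.2 milliunits/min × 60 min/hr = 312 milliunits/hr
Concentration = 10 units ÷ 500 mL = 0.02 units/mL = 20 milliunits/mL
Rate = 312 milliunits/hr ÷ 20 milliunits/mL = 15.6 mL/hr

16 mL/hr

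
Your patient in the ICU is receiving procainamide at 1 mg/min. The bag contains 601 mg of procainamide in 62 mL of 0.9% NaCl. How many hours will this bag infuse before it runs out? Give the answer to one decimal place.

1 mg/min × 60 min/hr = 60 mg/hr
Concentration = 601 mg ÷ 62 mL = 9.693548 mg/mL
Rate = 60 mg/hr ÷ 9.693548 mg/mL = 6.189684 mL/hr
Duration = 62 mL ÷ 6.189684 mL/hr = 10.01667 hr

10.0 hours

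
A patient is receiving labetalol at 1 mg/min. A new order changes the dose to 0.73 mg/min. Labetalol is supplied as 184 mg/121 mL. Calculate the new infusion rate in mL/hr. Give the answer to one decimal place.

28.8 mL/hr

0.73 mg/min × 60 min/hr = 43.8 mg/hr
Concentration = 184 mg ÷ 121 mL = 1.520661 mg/mL
Rate = 43.8 mg/hr ÷ 1.520661 mg/mL = 28.80326 mL/hr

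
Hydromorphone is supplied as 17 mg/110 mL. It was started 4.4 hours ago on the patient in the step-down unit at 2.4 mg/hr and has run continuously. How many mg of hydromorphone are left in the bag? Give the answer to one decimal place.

Concentration = 17 mg ÷ 110 mL = 0.1545455 mg/mL
Rate = 2.4 mg/hr ÷ 0.1545455 mg/mL = 15.52941 mL/hr
Volume infused = 15.52941 mL/hr × 4.4 hr = 68.32941 mL
Volume remaining = 110 − 68.32941 = 41.67059 mL
Drug remaining = 41.67059 mL × 0.1545455 mg/mL = 6.44 mg

6.4 mg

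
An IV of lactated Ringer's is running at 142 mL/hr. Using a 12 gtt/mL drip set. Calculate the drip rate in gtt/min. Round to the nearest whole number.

142 mL/hr ÷ 60 min/hr = 2.366667 mL/min
2.366667 mL/min × 12 gtt/mL = 28.4 gtt/min

28 gtt/min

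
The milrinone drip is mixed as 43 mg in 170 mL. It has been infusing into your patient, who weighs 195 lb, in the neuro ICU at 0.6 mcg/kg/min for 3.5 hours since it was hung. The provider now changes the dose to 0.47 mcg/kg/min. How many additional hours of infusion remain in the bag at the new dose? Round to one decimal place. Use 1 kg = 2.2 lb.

Initial rate:
Weight = 195 lb ÷ 2.2 lb/kg = 88.63636 kg
Dose = 0.6 mcg/kg/min × 88.63636 kg = 53.18182 mcg/min
53.18182 mcg/min × 60 min/hr = 3190.909 mcg/hr
Concentration = 43 mg ÷ 170 mL = 0.2529412 mg/mL = 252.9412 mcg/mL
Rate = 3190.909 mcg/hr ÷ 252.9412 mcg/mL = 12.61522 mL/hr
Volume infused so far = 12.61522 mL/hr × 3.5 hr = 44.15328 mL
Volume remaining = 170 − 44.15328 = 125.8467 mL
New rate:
Dose = 0.47 mcg/kg/min × 88.63636 kg = 41.65909 mcg/min
41.65909 mcg/min × 60 min/hr = 2499.545 mcg/hr
Rate = 2499.545 mcg/hr ÷ 252.9412 mcg/mL = 9.881924 mL/hr
Time remaining = 125.8467 mL ÷ 9.881924 mL/hr = 12.73504 hr

12.7 hours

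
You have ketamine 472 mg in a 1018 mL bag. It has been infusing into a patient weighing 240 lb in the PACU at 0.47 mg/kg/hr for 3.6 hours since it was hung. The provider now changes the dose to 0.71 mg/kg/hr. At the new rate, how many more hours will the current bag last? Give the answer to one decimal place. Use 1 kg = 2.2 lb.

Initial rate:
Weight = 240 lb ÷ 2.2 lb/kg = 109.0909 kg
Dose = 0.47 mg/kg/hr × 109.0909 kg = 51.27273 mg/hr
Concentration = 472 mg ÷ 1018 mL = 0.4636542 mg/mL
Rate = 51.27273 mg/hr ÷ 0.4636542 mg/mL = 110.584 mL/hr
Volume infused so far = 110.584 mL/hr × 3.6 hr = 398.1023 mL
Volume remaining = 1018 − 398.1023 = 619.8977 mL
New rate:
Dose = 0.71 mg/kg/hr × 109.0909 kg = 77.45455 mg/hr
Rate = 77.45455 mg/hr ÷ 0.4636542 mg/mL = 167.0524 mL/hr
Time remaining = 619.8977 mL ÷ 167.0524 mL/hr = 3.710798 hr

3.7 hours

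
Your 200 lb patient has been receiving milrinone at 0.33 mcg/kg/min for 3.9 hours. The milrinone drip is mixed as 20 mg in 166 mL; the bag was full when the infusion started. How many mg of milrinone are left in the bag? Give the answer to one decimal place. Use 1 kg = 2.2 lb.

13.0 mg

Weight = 200 lb ÷ 2.2 lb/kg = 90.90909 kg
Dose = 0.33 mcg/kg/min × 90.90909 kg = 30 mcg/min
30 mcg/min × 60 min/hr = 1800 mcg/hr
Concentration = 20 mg ÷ 166 mL = 0.1204819 mg/mL = 120.4819 mcg/mL
Rate = 1800 mcg/hr ÷ 120.4819 mcg/mL = 14.94 mL/hr
Volume infused = 14.94 mL/hr × 3.9 hr = 58.266 mL
Volume remaining = 166 − 58.266 = 107.734 mL
Drug remaining = 107.734 mL × 120.4819 mcg/mL = 12980 mcg = 12.98 mg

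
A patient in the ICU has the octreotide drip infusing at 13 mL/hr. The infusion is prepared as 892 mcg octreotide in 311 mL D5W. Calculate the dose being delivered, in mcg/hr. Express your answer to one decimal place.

Concentration = 892 mcg ÷ 311 mL = 2.868167 mcg/mL
Drug rate = 13 mL/hr × 2.868167 mcg/mL = 37.28617 mcg/hr

37.3 mcg/hr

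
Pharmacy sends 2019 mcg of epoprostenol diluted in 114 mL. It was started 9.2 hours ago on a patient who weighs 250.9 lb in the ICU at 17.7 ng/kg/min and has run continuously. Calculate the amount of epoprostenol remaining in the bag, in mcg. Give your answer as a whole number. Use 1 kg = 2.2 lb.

905 mcg

Weight = 250.9 lb ÷ 2.2 lb/kg = 114.0455 kg
Dose = 17.7 ng/kg/min × 114.0455 kg = 2018.605 ng/min
2018.605 ng/min × 60 min/hr = 121116.3 ng/hr
Concentration = 2019 mcg ÷ 114 mL = 17.71053 mcg/mL = 17710.53 ng/mL
Rate = 121116.3 ng/hr ÷ 17710.53 ng/mL = 6.83866 mL/hr
Volume infused = 6.83866 mL/hr × 9.2 hr = 62.91567 mL
Volume remaining = 114 − 62.91567 = 51.08433 mL
Drug remaining = 51.08433 mL × 17710.53 ng/mL = 904730.3 ng = 904.7303 mcg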